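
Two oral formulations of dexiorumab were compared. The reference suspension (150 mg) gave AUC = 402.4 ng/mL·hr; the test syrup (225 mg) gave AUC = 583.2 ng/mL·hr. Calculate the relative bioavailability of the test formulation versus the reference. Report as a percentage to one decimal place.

F_rel = (AUC_test/D_test) / (AUC_ref/D_ref)
      = (583.2/225) / (402.4/150)
      = 2.592 / 2.68267 = 0.9662 = 96.62%

F_rel = 96.6%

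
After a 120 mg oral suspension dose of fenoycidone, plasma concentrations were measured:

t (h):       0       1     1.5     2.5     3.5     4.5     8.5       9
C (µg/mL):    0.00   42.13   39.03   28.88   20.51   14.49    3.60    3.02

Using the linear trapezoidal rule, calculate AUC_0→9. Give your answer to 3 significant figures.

AUC = 155 µg/mL·h

Trapezoidal AUC_0→9:
  [0→1]: (0.00+42.13)/2 × 1 = 21.065
  [1→1.5]: (42.13+39.03)/2 × 0.5 = 20.29
  [1.5→2.5]: (39.03+28.88)/2 × 1 = 33.955
  [2.5→3.5]: (28.88+20.51)/2 × 1 = 24.695
  [3.5→4.5]: (20.51+14.49)/2 × 1 = 17.5
  [4.5→8.5]: (14.49+3.60)/2 × 4 = 36.18
  [8.5→9]: (3.60+3.02)/2 × 0.5 = 1.655
  Sum = 155.34 µg/mL·h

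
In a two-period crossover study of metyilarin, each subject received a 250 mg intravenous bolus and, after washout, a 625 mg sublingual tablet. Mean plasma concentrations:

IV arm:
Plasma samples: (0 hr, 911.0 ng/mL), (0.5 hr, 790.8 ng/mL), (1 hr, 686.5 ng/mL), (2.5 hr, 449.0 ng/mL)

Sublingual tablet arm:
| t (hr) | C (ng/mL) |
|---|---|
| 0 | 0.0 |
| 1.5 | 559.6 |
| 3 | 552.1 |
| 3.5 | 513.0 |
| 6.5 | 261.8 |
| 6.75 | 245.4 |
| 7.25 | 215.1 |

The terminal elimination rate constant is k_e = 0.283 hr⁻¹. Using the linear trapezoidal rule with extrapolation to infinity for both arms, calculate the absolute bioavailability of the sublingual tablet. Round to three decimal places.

F = 0.448

Trapezoidal AUC_0→2.5 (IV):
  [0→0.5]: (911.0+790.8)/2 × 0.5 = 425.45
  [0.5→1]: (790.8+686.5)/2 × 0.5 = 369.325
  [1→2.5]: (686.5+449.0)/2 × 1.5 = 851.625
  Sum = 1646.4 ng/mL·hr
IV tail: 449.0/0.283 = 1586.572; AUC_iv,0→∞ = 1646.4 + 1586.572 = 3232.972 ng/mL·hr
Trapezoidal AUC_0→7.25 (sublingual tablet):
  [0→1.5]: (0.0+559.6)/2 × 1.5 = 419.7
  [1.5→3]: (559.6+552.1)/2 × 1.5 = 833.775
  [3→3.5]: (552.1+513.0)/2 × 0.5 = 266.275
  [3.5→6.5]: (513.0+261.8)/2 × 3 = 1162.2
  [6.5→6.75]: (261.8+245.4)/2 × 0.25 = 63.4
  [6.75→7.25]: (245.4+215.1)/2 × 0.5 = 115.125
  Sum = 2860.475 ng/mL·hr
sublingual tablet tail: 215.1/0.283 = 760.071; AUC_ev,0→∞ = 2860.475 + 760.071 = 3620.546 ng/mL·hr
F = (AUC_ev/D_ev)/(AUC_iv/D_iv) = (3620.546/625)/(3232.972/250) = 5.7928736/12.931888 = 0.4480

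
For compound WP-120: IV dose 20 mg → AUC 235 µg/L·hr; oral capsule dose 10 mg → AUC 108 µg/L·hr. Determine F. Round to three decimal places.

F = 0.919

F = (AUC_ev / D_ev) / (AUC_iv / D_iv)
  = (108/10) / (235/20)
  = 10.8 / 11.75 = 0.9191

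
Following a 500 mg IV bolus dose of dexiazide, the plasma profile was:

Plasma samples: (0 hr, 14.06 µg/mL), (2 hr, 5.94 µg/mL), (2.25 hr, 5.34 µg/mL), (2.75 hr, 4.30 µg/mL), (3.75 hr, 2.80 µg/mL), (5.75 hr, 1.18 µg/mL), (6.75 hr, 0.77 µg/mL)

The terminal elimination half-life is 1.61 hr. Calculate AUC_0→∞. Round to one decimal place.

Trapezoidal AUC_0→6.75:
  [0→2]: (14.06+5.94)/2 × 2 = 20.0
  [2→2.25]: (5.94+5.34)/2 × 0.25 = 1.41
  [2.25→2.75]: (5.34+4.30)/2 × 0.5 = 2.41
  [2.75→3.75]: (4.30+2.80)/2 × 1 = 3.55
  [3.75→5.75]: (2.80+1.18)/2 × 2 = 3.98
  [5.75→6.75]: (1.18+0.77)/2 × 1 = 0.975
  Sum = 32.325 µg/mL·hr
k_e = ln2 / t½ = 0.693147 / 1.61 = 0.4305 hr^-1
Extrapolated tail: C_last / k_e = 0.77 / 0.4305 = 1.789
AUC_0→∞ = 32.325 + 1.789 = 34.114 µg/mL·hr

AUC = 34.1 µg/mL·hr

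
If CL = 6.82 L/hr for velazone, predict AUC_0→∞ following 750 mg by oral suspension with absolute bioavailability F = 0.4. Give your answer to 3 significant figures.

AUC = 44.0 mg/L·hr

AUC_0→∞ = F × Dose / CL
        = 0.4 × 750 / 6.82 = 43.9883 mg/L·hr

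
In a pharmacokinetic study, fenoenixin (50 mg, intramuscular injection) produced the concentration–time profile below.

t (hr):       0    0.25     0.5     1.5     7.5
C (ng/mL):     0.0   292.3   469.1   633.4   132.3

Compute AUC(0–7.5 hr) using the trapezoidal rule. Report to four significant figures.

AUC = 2980 ng/mL·hr

Trapezoidal AUC_0→7.5:
  [0→0.25]: (0.0+292.3)/2 × 0.25 = 36.5375
  [0.25→0.5]: (292.3+469.1)/2 × 0.25 = 95.175
  [0.5→1.5]: (469.1+633.4)/2 × 1 = 551.25
  [1.5→7.5]: (633.4+132.3)/2 × 6 = 2297.1
  Sum = 2980.0625 ng/mL·hr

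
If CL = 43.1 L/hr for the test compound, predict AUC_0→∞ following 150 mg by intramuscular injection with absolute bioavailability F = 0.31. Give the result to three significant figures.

AUC_0→∞ = F × Dose / CL
        = 0.31 × 150 / 43.1 = 1.07889 mg/L·hr

AUC = 1.08 mg/L·hr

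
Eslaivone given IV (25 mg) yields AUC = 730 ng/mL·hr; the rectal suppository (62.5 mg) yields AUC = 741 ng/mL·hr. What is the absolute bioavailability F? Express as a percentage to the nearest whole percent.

F = 41%

F = (AUC_ev / D_ev) / (AUC_iv / D_iv)
  = (741/62.5) / (730/25)
  = 11.856 / 29.2 = 0.4060
  = 40.60%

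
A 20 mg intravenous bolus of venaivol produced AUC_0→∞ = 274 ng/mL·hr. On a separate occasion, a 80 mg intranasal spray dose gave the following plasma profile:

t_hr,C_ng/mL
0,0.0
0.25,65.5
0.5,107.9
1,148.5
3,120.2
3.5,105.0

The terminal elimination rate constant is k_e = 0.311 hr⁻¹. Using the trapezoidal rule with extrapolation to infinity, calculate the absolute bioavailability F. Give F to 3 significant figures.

F = 0.690

Trapezoidal AUC_0→3.5 (intranasal spray):
  [0→0.25]: (0.0+65.5)/2 × 0.25 = 8.1875
  [0.25→0.5]: (65.5+107.9)/2 × 0.25 = 21.675
  [0.5→1]: (107.9+148.5)/2 × 0.5 = 64.1
  [1→3]: (148.5+120.2)/2 × 2 = 268.7
  [3→3.5]: (120.2+105.0)/2 × 0.5 = 56.3
  Sum = 418.9625 ng/mL·hr
Tail: C_last/k_e = 105.0/0.311 = 337.621
AUC_0→∞ (intranasal spray) = 418.9625 + 337.621 = 756.5835 ng/mL·hr
F = (AUC_ev/D_ev)/(AUC_iv/D_iv) = (756.5835/80)/(274/20) = 9.45729/13.7 = 0.6903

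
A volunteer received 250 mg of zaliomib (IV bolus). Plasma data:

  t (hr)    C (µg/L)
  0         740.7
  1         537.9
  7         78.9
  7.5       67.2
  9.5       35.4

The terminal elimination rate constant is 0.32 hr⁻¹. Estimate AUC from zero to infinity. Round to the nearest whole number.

Trapezoidal AUC_0→9.5:
  [0→1]: (740.7+537.9)/2 × 1 = 639.3
  [1→7]: (537.9+78.9)/2 × 6 = 1850.4
  [7→7.5]: (78.9+67.2)/2 × 0.5 = 36.525
  [7.5→9.5]: (67.2+35.4)/2 × 2 = 102.6
  Sum = 2628.825 µg/L·hr
Extrapolated tail: C_last / k_e = 35.4 / 0.32 = 110.625
AUC_0→∞ = 2628.825 + 110.625 = 2739.45 µg/L·hr

AUC = 2739 µg/L·hr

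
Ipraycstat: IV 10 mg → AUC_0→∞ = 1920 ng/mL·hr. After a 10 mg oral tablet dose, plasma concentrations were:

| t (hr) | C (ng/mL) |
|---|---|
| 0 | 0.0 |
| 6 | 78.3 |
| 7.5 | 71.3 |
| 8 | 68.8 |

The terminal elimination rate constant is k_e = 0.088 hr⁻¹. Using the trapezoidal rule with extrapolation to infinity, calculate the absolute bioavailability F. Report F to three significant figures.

Trapezoidal AUC_0→8 (oral tablet):
  [0→6]: (0.0+78.3)/2 × 6 = 234.9
  [6→7.5]: (78.3+71.3)/2 × 1.5 = 112.2
  [7.5→8]: (71.3+68.8)/2 × 0.5 = 35.025
  Sum = 382.125 ng/mL·hr
Tail: C_last/k_e = 68.8/0.088 = 781.818
AUC_0→∞ (oral tablet) = 382.125 + 781.818 = 1163.943 ng/mL·hr
F = (AUC_ev/D_ev)/(AUC_iv/D_iv) = (1163.943/10)/(1920/10) = 116.3943/192 = 0.6062

F = 0.606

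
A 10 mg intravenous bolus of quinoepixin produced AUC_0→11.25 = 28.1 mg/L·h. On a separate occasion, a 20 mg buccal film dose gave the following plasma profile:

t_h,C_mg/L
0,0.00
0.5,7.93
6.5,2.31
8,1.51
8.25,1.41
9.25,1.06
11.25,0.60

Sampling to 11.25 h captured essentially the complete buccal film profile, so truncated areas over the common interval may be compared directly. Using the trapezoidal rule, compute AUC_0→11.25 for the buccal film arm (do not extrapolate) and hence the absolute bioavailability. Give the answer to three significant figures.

F = 0.691

Trapezoidal AUC_0→11.25 (buccal film):
  [0→0.5]: (0.00+7.93)/2 × 0.5 = 1.9825
  [0.5→6.5]: (7.93+2.31)/2 × 6 = 30.72
  [6.5→8]: (2.31+1.51)/2 × 1.5 = 2.865
  [8→8.25]: (1.51+1.41)/2 × 0.25 = 0.365
  [8.25→9.25]: (1.41+1.06)/2 × 1 = 1.235
  [9.25→11.25]: (1.06+0.60)/2 × 2 = 1.66
  Sum = 38.8275 mg/L·h
F = (AUC_ev/D_ev)/(AUC_iv/D_iv) = (38.8275/20)/(28.1/10) = 1.941375/2.81 = 0.6909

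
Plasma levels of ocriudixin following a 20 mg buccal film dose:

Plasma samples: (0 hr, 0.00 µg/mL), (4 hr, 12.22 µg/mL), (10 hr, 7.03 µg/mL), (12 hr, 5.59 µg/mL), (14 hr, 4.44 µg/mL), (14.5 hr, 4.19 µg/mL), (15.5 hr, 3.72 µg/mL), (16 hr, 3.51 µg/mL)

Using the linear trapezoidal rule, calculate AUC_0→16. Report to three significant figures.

AUC = 113 µg/mL·hr

Trapezoidal AUC_0→16:
  [0→4]: (0.00+12.22)/2 × 4 = 24.44
  [4→10]: (12.22+7.03)/2 × 6 = 57.75
  [10→12]: (7.03+5.59)/2 × 2 = 12.62
  [12→14]: (5.59+4.44)/2 × 2 = 10.03
  [14→14.5]: (4.44+4.19)/2 × 0.5 = 2.1575
  [14.5→15.5]: (4.19+3.72)/2 × 1 = 3.955
  [15.5→16]: (3.72+3.51)/2 × 0.5 = 1.8075
  Sum = 112.76 µg/mL·hr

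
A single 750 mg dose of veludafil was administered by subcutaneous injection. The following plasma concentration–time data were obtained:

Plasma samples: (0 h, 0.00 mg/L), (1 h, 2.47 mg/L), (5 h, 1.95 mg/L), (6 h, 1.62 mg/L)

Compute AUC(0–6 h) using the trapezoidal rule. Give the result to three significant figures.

AUC = 11.9 mg/L·h

Trapezoidal AUC_0→6:
  [0→1]: (0.00+2.47)/2 × 1 = 1.235
  [1→5]: (2.47+1.95)/2 × 4 = 8.84
  [5→6]: (1.95+1.62)/2 × 1 = 1.785
  Sum = 11.86 mg/L·h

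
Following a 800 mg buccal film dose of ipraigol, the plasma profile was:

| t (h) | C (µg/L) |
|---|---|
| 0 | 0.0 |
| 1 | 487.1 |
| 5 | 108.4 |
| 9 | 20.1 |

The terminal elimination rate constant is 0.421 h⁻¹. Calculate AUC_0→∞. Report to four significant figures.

AUC = 1739 µg/L·h

Trapezoidal AUC_0→9:
  [0→1]: (0.0+487.1)/2 × 1 = 243.55
  [1→5]: (487.1+108.4)/2 × 4 = 1191.0
  [5→9]: (108.4+20.1)/2 × 4 = 257.0
  Sum = 1691.55 µg/L·h
Extrapolated tail: C_last / k_e = 20.1 / 0.421 = 47.743
AUC_0→∞ = 1691.55 + 47.743 = 1739.293 µg/L·h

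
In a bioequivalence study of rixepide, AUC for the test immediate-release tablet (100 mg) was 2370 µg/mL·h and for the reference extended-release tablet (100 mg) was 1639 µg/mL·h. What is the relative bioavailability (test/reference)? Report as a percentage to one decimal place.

F_rel = (AUC_test/D_test) / (AUC_ref/D_ref)
      = (2370/100) / (1639/100)
      = 23.7 / 16.39 = 1.4460 = 144.60%

F_rel = 144.6%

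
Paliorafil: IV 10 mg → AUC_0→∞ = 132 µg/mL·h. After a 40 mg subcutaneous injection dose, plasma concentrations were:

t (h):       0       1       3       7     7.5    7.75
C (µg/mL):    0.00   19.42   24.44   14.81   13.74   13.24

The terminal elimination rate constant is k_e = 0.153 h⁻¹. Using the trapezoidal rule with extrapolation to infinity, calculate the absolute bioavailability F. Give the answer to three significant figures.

F = 0.434

Trapezoidal AUC_0→7.75 (subcutaneous injection):
  [0→1]: (0.00+19.42)/2 × 1 = 9.71
  [1→3]: (19.42+24.44)/2 × 2 = 43.86
  [3→7]: (24.44+14.81)/2 × 4 = 78.5
  [7→7.5]: (14.81+13.74)/2 × 0.5 = 7.1375
  [7.5→7.75]: (13.74+13.24)/2 × 0.25 = 3.3725
  Sum = 142.58 µg/mL·h
Tail: C_last/k_e = 13.24/0.153 = 86.536
AUC_0→∞ (subcutaneous injection) = 142.58 + 86.536 = 229.116 µg/mL·h
F = (AUC_ev/D_ev)/(AUC_iv/D_iv) = (229.116/40)/(132/10) = 5.7279/13.2 = 0.4339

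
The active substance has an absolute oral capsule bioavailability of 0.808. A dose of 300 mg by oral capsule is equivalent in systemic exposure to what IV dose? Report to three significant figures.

Systemic exposure from an extravascular dose = F × D_ev, so the equivalent IV dose is F × D_ev.
D_iv = F × D_ev = 0.808 × 300 = 242.4 mg

D_iv = 242 mg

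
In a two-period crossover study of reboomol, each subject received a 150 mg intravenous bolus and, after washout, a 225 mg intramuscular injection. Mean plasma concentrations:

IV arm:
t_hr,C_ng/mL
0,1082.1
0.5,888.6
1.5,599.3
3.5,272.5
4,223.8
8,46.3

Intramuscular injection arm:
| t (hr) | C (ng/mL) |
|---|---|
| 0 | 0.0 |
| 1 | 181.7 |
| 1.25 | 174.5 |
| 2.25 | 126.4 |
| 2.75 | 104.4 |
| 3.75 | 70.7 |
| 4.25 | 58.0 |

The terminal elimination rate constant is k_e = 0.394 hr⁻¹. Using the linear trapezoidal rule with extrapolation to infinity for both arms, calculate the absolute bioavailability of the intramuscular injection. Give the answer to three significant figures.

Trapezoidal AUC_0→8 (IV):
  [0→0.5]: (1082.1+888.6)/2 × 0.5 = 492.675
  [0.5→1.5]: (888.6+599.3)/2 × 1 = 743.95
  [1.5→3.5]: (599.3+272.5)/2 × 2 = 871.8
  [3.5→4]: (272.5+223.8)/2 × 0.5 = 124.075
  [4→8]: (223.8+46.3)/2 × 4 = 540.2
  Sum = 2772.7 ng/mL·hr
IV tail: 46.3/0.394 = 117.513; AUC_iv,0→∞ = 2772.7 + 117.513 = 2890.213 ng/mL·hr
Trapezoidal AUC_0→4.25 (intramuscular injection):
  [0→1]: (0.0+181.7)/2 × 1 = 90.85
  [1→1.25]: (181.7+174.5)/2 × 0.25 = 44.525
  [1.25→2.25]: (174.5+126.4)/2 × 1 = 150.45
  [2.25→2.75]: (126.4+104.4)/2 × 0.5 = 57.7
  [2.75→3.75]: (104.4+70.7)/2 × 1 = 87.55
  [3.75→4.25]: (70.7+58.0)/2 × 0.5 = 32.175
  Sum = 463.25 ng/mL·hr
intramuscular injection tail: 58.0/0.394 = 147.208; AUC_ev,0→∞ = 463.25 + 147.208 = 610.458 ng/mL·hr
F = (AUC_ev/D_ev)/(AUC_iv/D_iv) = (610.458/225)/(2890.213/150) = 2.71315/19.2681 = 0.1408

F = 0.141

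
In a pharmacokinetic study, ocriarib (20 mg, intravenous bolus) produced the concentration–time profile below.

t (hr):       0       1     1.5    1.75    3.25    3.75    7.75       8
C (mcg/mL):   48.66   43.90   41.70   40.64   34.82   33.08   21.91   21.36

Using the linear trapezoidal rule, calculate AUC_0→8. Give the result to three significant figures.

Trapezoidal AUC_0→8:
  [0→1]: (48.66+43.90)/2 × 1 = 46.28
  [1→1.5]: (43.90+41.70)/2 × 0.5 = 21.4
  [1.5→1.75]: (41.70+40.64)/2 × 0.25 = 10.2925
  [1.75→3.25]: (40.64+34.82)/2 × 1.5 = 56.595
  [3.25→3.75]: (34.82+33.08)/2 × 0.5 = 16.975
  [3.75→7.75]: (33.08+21.91)/2 × 4 = 109.98
  [7.75→8]: (21.91+21.36)/2 × 0.25 = 5.40875
  Sum = 266.93125 mcg/mL·hr

AUC = 267 mcg/mL·hr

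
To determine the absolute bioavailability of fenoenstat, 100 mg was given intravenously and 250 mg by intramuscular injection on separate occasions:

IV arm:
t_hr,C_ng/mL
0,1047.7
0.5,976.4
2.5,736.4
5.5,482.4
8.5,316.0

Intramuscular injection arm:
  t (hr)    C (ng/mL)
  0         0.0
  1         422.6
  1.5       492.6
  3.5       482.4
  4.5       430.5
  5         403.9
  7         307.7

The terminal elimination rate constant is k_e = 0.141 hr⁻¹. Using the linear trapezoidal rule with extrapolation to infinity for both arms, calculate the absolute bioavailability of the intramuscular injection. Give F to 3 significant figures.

F = 0.266

Trapezoidal AUC_0→8.5 (IV):
  [0→0.5]: (1047.7+976.4)/2 × 0.5 = 506.025
  [0.5→2.5]: (976.4+736.4)/2 × 2 = 1712.8
  [2.5→5.5]: (736.4+482.4)/2 × 3 = 1828.2
  [5.5→8.5]: (482.4+316.0)/2 × 3 = 1197.6
  Sum = 5244.625 ng/mL·hr
IV tail: 316.0/0.141 = 2241.135; AUC_iv,0→∞ = 5244.625 + 2241.135 = 7485.76 ng/mL·hr
Trapezoidal AUC_0→7 (intramuscular injection):
  [0→1]: (0.0+422.6)/2 × 1 = 211.3
  [1→1.5]: (422.6+492.6)/2 × 0.5 = 228.8
  [1.5→3.5]: (492.6+482.4)/2 × 2 = 975.0
  [3.5→4.5]: (482.4+430.5)/2 × 1 = 456.45
  [4.5→5]: (430.5+403.9)/2 × 0.5 = 208.6
  [5→7]: (403.9+307.7)/2 × 2 = 711.6
  Sum = 2791.75 ng/mL·hr
intramuscular injection tail: 307.7/0.141 = 2182.270; AUC_ev,0→∞ = 2791.75 + 2182.270 = 4974.02 ng/mL·hr
F = (AUC_ev/D_ev)/(AUC_iv/D_iv) = (4974.02/250)/(7485.76/100) = 19.89608/74.8576 = 0.2658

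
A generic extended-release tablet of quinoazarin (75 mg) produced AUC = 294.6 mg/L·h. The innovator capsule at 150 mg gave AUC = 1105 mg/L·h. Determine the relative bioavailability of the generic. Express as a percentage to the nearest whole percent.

F_rel = 53%

F_rel = (AUC_test/D_test) / (AUC_ref/D_ref)
      = (294.6/75) / (1105/150)
      = 3.928 / 7.36667 = 0.5332 = 53.32%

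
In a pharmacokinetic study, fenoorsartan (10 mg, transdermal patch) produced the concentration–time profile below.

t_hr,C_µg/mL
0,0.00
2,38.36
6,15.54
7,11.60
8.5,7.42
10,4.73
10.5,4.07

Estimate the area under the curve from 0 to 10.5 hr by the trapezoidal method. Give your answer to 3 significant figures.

AUC = 185 µg/mL·hr

Trapezoidal AUC_0→10.5:
  [0→2]: (0.00+38.36)/2 × 2 = 38.36
  [2→6]: (38.36+15.54)/2 × 4 = 107.8
  [6→7]: (15.54+11.60)/2 × 1 = 13.57
  [7→8.5]: (11.60+7.42)/2 × 1.5 = 14.265
  [8.5→10]: (7.42+4.73)/2 × 1.5 = 9.1125
  [10→10.5]: (4.73+4.07)/2 × 0.5 = 2.2
  Sum = 185.3075 µg/mL·hr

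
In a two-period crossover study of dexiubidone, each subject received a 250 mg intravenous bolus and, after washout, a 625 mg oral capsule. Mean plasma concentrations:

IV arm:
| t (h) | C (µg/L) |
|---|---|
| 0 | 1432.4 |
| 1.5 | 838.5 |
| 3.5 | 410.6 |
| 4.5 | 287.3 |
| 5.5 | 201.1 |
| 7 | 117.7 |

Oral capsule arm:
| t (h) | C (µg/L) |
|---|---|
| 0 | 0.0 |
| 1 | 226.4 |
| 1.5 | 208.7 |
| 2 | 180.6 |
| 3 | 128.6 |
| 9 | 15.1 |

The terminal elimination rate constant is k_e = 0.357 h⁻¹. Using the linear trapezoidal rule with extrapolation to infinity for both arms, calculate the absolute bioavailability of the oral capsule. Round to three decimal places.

F = 0.092

Trapezoidal AUC_0→7 (IV):
  [0→1.5]: (1432.4+838.5)/2 × 1.5 = 1703.175
  [1.5→3.5]: (838.5+410.6)/2 × 2 = 1249.1
  [3.5→4.5]: (410.6+287.3)/2 × 1 = 348.95
  [4.5→5.5]: (287.3+201.1)/2 × 1 = 244.2
  [5.5→7]: (201.1+117.7)/2 × 1.5 = 239.1
  Sum = 3784.525 µg/L·h
IV tail: 117.7/0.357 = 329.692; AUC_iv,0→∞ = 3784.525 + 329.692 = 4114.217 µg/L·h
Trapezoidal AUC_0→9 (oral capsule):
  [0→1]: (0.0+226.4)/2 × 1 = 113.2
  [1→1.5]: (226.4+208.7)/2 × 0.5 = 108.775
  [1.5→2]: (208.7+180.6)/2 × 0.5 = 97.325
  [2→3]: (180.6+128.6)/2 × 1 = 154.6
  [3→9]: (128.6+15.1)/2 × 6 = 431.1
  Sum = 905.0 µg/L·h
oral capsule tail: 15.1/0.357 = 42.297; AUC_ev,0→∞ = 905.0 + 42.297 = 947.297 µg/L·h
F = (AUC_ev/D_ev)/(AUC_iv/D_iv) = (947.297/625)/(4114.217/250) = 1.5156752/16.456868 = 0.0921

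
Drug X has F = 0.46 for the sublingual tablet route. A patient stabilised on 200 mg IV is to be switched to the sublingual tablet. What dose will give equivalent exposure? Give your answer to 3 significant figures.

For equal systemic exposure: F × D_ev = D_iv
D_ev = D_iv / F = 200 / 0.46 = 434.783 mg

D_sublingual = 435 mg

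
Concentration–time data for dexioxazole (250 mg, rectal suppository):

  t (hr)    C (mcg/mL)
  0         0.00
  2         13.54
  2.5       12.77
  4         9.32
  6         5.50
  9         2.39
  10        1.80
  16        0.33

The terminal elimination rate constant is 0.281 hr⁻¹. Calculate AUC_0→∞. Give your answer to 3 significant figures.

Trapezoidal AUC_0→16:
  [0→2]: (0.00+13.54)/2 × 2 = 13.54
  [2→2.5]: (13.54+12.77)/2 × 0.5 = 6.5775
  [2.5→4]: (12.77+9.32)/2 × 1.5 = 16.5675
  [4→6]: (9.32+5.50)/2 × 2 = 14.82
  [6→9]: (5.50+2.39)/2 × 3 = 11.835
  [9→10]: (2.39+1.80)/2 × 1 = 2.095
  [10→16]: (1.80+0.33)/2 × 6 = 6.39
  Sum = 71.825 mcg/mL·hr
Extrapolated tail: C_last / k_e = 0.33 / 0.281 = 1.174
AUC_0→∞ = 71.825 + 1.174 = 72.999 mcg/mL·hr

AUC = 73.0 mcg/mL·hr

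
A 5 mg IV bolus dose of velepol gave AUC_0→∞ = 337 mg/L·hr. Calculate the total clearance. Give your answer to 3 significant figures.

CL = 0.0148 L/hr

CL = Dose_iv / AUC_0→∞
   = 5 / 337 = 0.0148368 L/hr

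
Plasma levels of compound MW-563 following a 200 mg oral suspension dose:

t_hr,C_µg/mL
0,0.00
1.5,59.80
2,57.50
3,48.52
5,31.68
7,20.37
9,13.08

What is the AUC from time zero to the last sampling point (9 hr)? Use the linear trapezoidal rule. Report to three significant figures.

Trapezoidal AUC_0→9:
  [0→1.5]: (0.00+59.80)/2 × 1.5 = 44.85
  [1.5→2]: (59.80+57.50)/2 × 0.5 = 29.325
  [2→3]: (57.50+48.52)/2 × 1 = 53.01
  [3→5]: (48.52+31.68)/2 × 2 = 80.2
  [5→7]: (31.68+20.37)/2 × 2 = 52.05
  [7→9]: (20.37+13.08)/2 × 2 = 33.45
  Sum = 292.885 µg/mL·hr

AUC = 293 µg/mL·hr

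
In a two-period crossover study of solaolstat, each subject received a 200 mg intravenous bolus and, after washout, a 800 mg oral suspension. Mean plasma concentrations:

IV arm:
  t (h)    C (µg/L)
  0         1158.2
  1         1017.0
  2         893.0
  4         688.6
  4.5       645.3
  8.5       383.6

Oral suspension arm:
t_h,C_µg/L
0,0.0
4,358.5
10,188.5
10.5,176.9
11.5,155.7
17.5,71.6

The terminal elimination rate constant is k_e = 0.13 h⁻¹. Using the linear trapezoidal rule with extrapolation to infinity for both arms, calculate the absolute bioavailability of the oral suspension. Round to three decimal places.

F = 0.107

Trapezoidal AUC_0→8.5 (IV):
  [0→1]: (1158.2+1017.0)/2 × 1 = 1087.6
  [1→2]: (1017.0+893.0)/2 × 1 = 955.0
  [2→4]: (893.0+688.6)/2 × 2 = 1581.6
  [4→4.5]: (688.6+645.3)/2 × 0.5 = 333.475
  [4.5→8.5]: (645.3+383.6)/2 × 4 = 2057.8
  Sum = 6015.475 µg/L·h
IV tail: 383.6/0.13 = 2950.769; AUC_iv,0→∞ = 6015.475 + 2950.769 = 8966.244 µg/L·h
Trapezoidal AUC_0→17.5 (oral suspension):
  [0→4]: (0.0+358.5)/2 × 4 = 717.0
  [4→10]: (358.5+188.5)/2 × 6 = 1641.0
  [10→10.5]: (188.5+176.9)/2 × 0.5 = 91.35
  [10.5→11.5]: (176.9+155.7)/2 × 1 = 166.3
  [11.5→17.5]: (155.7+71.6)/2 × 6 = 681.9
  Sum = 3297.55 µg/L·h
oral suspension tail: 71.6/0.13 = 550.769; AUC_ev,0→∞ = 3297.55 + 550.769 = 3848.319 µg/L·h
F = (AUC_ev/D_ev)/(AUC_iv/D_iv) = (3848.319/800)/(8966.244/200) = 4.8104/44.83122 = 0.1073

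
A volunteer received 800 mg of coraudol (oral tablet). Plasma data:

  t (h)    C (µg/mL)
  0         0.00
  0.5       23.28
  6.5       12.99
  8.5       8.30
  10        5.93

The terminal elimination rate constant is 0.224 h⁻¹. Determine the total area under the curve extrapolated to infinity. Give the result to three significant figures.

AUC = 173 µg/mL·h

Trapezoidal AUC_0→10:
  [0→0.5]: (0.00+23.28)/2 × 0.5 = 5.82
  [0.5→6.5]: (23.28+12.99)/2 × 6 = 108.81
  [6.5→8.5]: (12.99+8.30)/2 × 2 = 21.29
  [8.5→10]: (8.30+5.93)/2 × 1.5 = 10.6725
  Sum = 146.5925 µg/mL·h
Extrapolated tail: C_last / k_e = 5.93 / 0.224 = 26.473
AUC_0→∞ = 146.5925 + 26.473 = 173.0655 µg/mL·h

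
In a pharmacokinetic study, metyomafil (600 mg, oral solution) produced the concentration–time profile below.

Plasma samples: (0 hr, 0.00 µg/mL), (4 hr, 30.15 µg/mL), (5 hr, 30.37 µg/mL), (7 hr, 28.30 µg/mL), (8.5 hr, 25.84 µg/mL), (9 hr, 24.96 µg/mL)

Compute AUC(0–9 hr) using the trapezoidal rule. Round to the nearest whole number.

AUC = 203 µg/mL·hr

Trapezoidal AUC_0→9:
  [0→4]: (0.00+30.15)/2 × 4 = 60.3
  [4→5]: (30.15+30.37)/2 × 1 = 30.26
  [5→7]: (30.37+28.30)/2 × 2 = 58.67
  [7→8.5]: (28.30+25.84)/2 × 1.5 = 40.605
  [8.5→9]: (25.84+24.96)/2 × 0.5 = 12.7
  Sum = 202.535 µg/mL·hr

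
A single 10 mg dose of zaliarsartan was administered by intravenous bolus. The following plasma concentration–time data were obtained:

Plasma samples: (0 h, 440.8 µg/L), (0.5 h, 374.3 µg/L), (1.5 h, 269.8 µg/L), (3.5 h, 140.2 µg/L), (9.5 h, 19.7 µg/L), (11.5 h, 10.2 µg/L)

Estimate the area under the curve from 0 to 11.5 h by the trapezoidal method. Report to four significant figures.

Trapezoidal AUC_0→11.5:
  [0→0.5]: (440.8+374.3)/2 × 0.5 = 203.775
  [0.5→1.5]: (374.3+269.8)/2 × 1 = 322.05
  [1.5→3.5]: (269.8+140.2)/2 × 2 = 410.0
  [3.5→9.5]: (140.2+19.7)/2 × 6 = 479.7
  [9.5→11.5]: (19.7+10.2)/2 × 2 = 29.9
  Sum = 1445.425 µg/L·h

AUC = 1445 µg/L·h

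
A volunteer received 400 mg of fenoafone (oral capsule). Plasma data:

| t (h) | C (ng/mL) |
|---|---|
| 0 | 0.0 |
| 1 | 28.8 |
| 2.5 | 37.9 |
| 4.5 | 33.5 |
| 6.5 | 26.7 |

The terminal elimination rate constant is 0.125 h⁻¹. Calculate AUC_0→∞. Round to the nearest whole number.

Trapezoidal AUC_0→6.5:
  [0→1]: (0.0+28.8)/2 × 1 = 14.4
  [1→2.5]: (28.8+37.9)/2 × 1.5 = 50.025
  [2.5→4.5]: (37.9+33.5)/2 × 2 = 71.4
  [4.5→6.5]: (33.5+26.7)/2 × 2 = 60.2
  Sum = 196.025 ng/mL·h
Extrapolated tail: C_last / k_e = 26.7 / 0.125 = 213.600
AUC_0→∞ = 196.025 + 213.600 = 409.625 ng/mL·h

AUC = 410 ng/mL·h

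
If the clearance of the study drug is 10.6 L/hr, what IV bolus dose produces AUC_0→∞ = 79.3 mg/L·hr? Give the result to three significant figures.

Dose_iv = CL × AUC_0→∞
     = 10.6 × 79.3 = 840.58 mg

Dose = 841 mg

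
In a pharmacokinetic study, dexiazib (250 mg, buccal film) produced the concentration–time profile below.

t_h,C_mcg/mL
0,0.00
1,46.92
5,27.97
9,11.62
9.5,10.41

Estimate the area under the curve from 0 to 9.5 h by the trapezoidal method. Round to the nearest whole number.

AUC = 258 mcg/mL·h

Trapezoidal AUC_0→9.5:
  [0→1]: (0.00+46.92)/2 × 1 = 23.46
  [1→5]: (46.92+27.97)/2 × 4 = 149.78
  [5→9]: (27.97+11.62)/2 × 4 = 79.18
  [9→9.5]: (11.62+10.41)/2 × 0.5 = 5.5075
  Sum = 257.9275 mcg/mL·h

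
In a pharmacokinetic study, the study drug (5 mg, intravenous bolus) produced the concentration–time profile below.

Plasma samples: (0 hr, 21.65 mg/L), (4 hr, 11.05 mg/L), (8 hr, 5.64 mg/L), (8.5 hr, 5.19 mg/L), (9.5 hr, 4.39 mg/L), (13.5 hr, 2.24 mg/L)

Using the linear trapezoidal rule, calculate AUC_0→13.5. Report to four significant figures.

Trapezoidal AUC_0→13.5:
  [0→4]: (21.65+11.05)/2 × 4 = 65.4
  [4→8]: (11.05+5.64)/2 × 4 = 33.38
  [8→8.5]: (5.64+5.19)/2 × 0.5 = 2.7075
  [8.5→9.5]: (5.19+4.39)/2 × 1 = 4.79
  [9.5→13.5]: (4.39+2.24)/2 × 4 = 13.26
  Sum = 119.5375 mg/L·hr

AUC = 119.5 mg/L·hr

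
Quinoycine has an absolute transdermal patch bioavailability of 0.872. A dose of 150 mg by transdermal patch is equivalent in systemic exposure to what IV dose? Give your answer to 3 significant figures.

D_iv = 131 mg

Systemic exposure from an extravascular dose = F × D_ev, so the equivalent IV dose is F × D_ev.
D_iv = F × D_ev = 0.872 × 150 = 130.8 mg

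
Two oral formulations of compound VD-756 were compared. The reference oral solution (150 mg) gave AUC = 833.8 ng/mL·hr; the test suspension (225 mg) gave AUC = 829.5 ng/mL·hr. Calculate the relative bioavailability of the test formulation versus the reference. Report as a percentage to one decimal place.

F_rel = (AUC_test/D_test) / (AUC_ref/D_ref)
      = (829.5/225) / (833.8/150)
      = 3.68667 / 5.55867 = 0.6632 = 66.32%

F_rel = 66.3%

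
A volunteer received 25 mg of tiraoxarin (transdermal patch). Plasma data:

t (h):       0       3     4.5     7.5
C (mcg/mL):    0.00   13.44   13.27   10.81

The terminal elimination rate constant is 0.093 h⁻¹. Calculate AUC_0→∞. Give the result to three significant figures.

AUC = 193 mcg/mL·h

Trapezoidal AUC_0→7.5:
  [0→3]: (0.00+13.44)/2 × 3 = 20.16
  [3→4.5]: (13.44+13.27)/2 × 1.5 = 20.0325
  [4.5→7.5]: (13.27+10.81)/2 × 3 = 36.12
  Sum = 76.3125 mcg/mL·h
Extrapolated tail: C_last / k_e = 10.81 / 0.093 = 116.237
AUC_0→∞ = 76.3125 + 116.237 = 192.5495 mcg/mL·h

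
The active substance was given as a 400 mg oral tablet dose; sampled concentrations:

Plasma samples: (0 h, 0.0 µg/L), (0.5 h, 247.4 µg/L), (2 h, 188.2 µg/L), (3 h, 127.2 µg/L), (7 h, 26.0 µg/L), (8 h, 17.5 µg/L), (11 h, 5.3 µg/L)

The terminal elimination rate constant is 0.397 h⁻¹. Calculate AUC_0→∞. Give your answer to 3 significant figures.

AUC = 922 µg/L·h

Trapezoidal AUC_0→11:
  [0→0.5]: (0.0+247.4)/2 × 0.5 = 61.85
  [0.5→2]: (247.4+188.2)/2 × 1.5 = 326.7
  [2→3]: (188.2+127.2)/2 × 1 = 157.7
  [3→7]: (127.2+26.0)/2 × 4 = 306.4
  [7→8]: (26.0+17.5)/2 × 1 = 21.75
  [8→11]: (17.5+5.3)/2 × 3 = 34.2
  Sum = 908.6 µg/L·h
Extrapolated tail: C_last / k_e = 5.3 / 0.397 = 13.350
AUC_0→∞ = 908.6 + 13.350 = 921.95 µg/L·h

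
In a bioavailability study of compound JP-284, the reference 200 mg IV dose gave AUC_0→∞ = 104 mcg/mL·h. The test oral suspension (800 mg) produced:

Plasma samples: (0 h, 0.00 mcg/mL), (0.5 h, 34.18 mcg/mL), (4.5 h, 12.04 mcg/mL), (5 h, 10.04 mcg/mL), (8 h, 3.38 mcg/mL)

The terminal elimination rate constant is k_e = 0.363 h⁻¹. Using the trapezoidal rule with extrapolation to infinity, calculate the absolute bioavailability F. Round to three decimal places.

Trapezoidal AUC_0→8 (oral suspension):
  [0→0.5]: (0.00+34.18)/2 × 0.5 = 8.545
  [0.5→4.5]: (34.18+12.04)/2 × 4 = 92.44
  [4.5→5]: (12.04+10.04)/2 × 0.5 = 5.52
  [5→8]: (10.04+3.38)/2 × 3 = 20.13
  Sum = 126.635 mcg/mL·h
Tail: C_last/k_e = 3.38/0.363 = 9.311
AUC_0→∞ (oral suspension) = 126.635 + 9.311 = 135.946 mcg/mL·h
F = (AUC_ev/D_ev)/(AUC_iv/D_iv) = (135.946/800)/(104/200) = 0.1699325/0.52 = 0.3268

F = 0.327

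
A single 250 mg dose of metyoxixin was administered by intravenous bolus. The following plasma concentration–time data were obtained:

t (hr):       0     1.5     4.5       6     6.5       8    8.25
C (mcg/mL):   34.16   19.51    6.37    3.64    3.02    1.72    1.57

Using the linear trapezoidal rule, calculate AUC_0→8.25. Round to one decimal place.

AUC = 92.2 mcg/mL·hr

Trapezoidal AUC_0→8.25:
  [0→1.5]: (34.16+19.51)/2 × 1.5 = 40.2525
  [1.5→4.5]: (19.51+6.37)/2 × 3 = 38.82
  [4.5→6]: (6.37+3.64)/2 × 1.5 = 7.5075
  [6→6.5]: (3.64+3.02)/2 × 0.5 = 1.665
  [6.5→8]: (3.02+1.72)/2 × 1.5 = 3.555
  [8→8.25]: (1.72+1.57)/2 × 0.25 = 0.41125
  Sum = 92.21125 mcg/mL·hr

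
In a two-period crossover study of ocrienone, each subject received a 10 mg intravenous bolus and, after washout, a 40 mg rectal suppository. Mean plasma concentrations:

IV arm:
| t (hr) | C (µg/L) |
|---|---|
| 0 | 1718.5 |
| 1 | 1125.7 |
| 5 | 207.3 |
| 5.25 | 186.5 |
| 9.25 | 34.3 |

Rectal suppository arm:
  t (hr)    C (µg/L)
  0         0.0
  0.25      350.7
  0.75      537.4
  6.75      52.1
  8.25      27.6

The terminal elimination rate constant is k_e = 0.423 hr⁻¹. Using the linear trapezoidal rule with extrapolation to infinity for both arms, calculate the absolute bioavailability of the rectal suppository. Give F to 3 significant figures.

F = 0.116

Trapezoidal AUC_0→9.25 (IV):
  [0→1]: (1718.5+1125.7)/2 × 1 = 1422.1
  [1→5]: (1125.7+207.3)/2 × 4 = 2666.0
  [5→5.25]: (207.3+186.5)/2 × 0.25 = 49.225
  [5.25→9.25]: (186.5+34.3)/2 × 4 = 441.6
  Sum = 4578.925 µg/L·hr
IV tail: 34.3/0.423 = 81.087; AUC_iv,0→∞ = 4578.925 + 81.087 = 4660.012 µg/L·hr
Trapezoidal AUC_0→8.25 (rectal suppository):
  [0→0.25]: (0.0+350.7)/2 × 0.25 = 43.8375
  [0.25→0.75]: (350.7+537.4)/2 × 0.5 = 222.025
  [0.75→6.75]: (537.4+52.1)/2 × 6 = 1768.5
  [6.75→8.25]: (52.1+27.6)/2 × 1.5 = 59.775
  Sum = 2094.1375 µg/L·hr
rectal suppository tail: 27.6/0.423 = 65.248; AUC_ev,0→∞ = 2094.1375 + 65.248 = 2159.3855 µg/L·hr
F = (AUC_ev/D_ev)/(AUC_iv/D_iv) = (2159.3855/40)/(4660.012/10) = 53.9846/466.0012 = 0.1158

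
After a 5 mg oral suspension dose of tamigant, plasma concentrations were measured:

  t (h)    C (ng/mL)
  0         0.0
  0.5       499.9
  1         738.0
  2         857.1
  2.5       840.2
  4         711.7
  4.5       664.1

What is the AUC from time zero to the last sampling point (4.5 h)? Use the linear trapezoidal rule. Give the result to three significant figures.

Trapezoidal AUC_0→4.5:
  [0→0.5]: (0.0+499.9)/2 × 0.5 = 124.975
  [0.5→1]: (499.9+738.0)/2 × 0.5 = 309.475
  [1→2]: (738.0+857.1)/2 × 1 = 797.55
  [2→2.5]: (857.1+840.2)/2 × 0.5 = 424.325
  [2.5→4]: (840.2+711.7)/2 × 1.5 = 1163.925
  [4→4.5]: (711.7+664.1)/2 × 0.5 = 343.95
  Sum = 3164.2 ng/mL·h

AUC = 3160 ng/mL·h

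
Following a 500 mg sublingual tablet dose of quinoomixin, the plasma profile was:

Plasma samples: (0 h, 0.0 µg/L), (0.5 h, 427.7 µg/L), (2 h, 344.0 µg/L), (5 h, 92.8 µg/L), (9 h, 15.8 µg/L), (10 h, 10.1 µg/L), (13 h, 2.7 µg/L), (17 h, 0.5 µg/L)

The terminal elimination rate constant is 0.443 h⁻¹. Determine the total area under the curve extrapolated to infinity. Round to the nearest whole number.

Trapezoidal AUC_0→17:
  [0→0.5]: (0.0+427.7)/2 × 0.5 = 106.925
  [0.5→2]: (427.7+344.0)/2 × 1.5 = 578.775
  [2→5]: (344.0+92.8)/2 × 3 = 655.2
  [5→9]: (92.8+15.8)/2 × 4 = 217.2
  [9→10]: (15.8+10.1)/2 × 1 = 12.95
  [10→13]: (10.1+2.7)/2 × 3 = 19.2
  [13→17]: (2.7+0.5)/2 × 4 = 6.4
  Sum = 1596.65 µg/L·h
Extrapolated tail: C_last / k_e = 0.5 / 0.443 = 1.129
AUC_0→∞ = 1596.65 + 1.129 = 1597.779 µg/L·h

AUC = 1598 µg/L·h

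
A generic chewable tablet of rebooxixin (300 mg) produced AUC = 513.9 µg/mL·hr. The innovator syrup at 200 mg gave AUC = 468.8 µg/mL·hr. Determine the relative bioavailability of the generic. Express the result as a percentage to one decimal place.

F_rel = (AUC_test/D_test) / (AUC_ref/D_ref)
      = (513.9/300) / (468.8/200)
      = 1.713 / 2.344 = 0.7308 = 73.08%

F_rel = 73.1%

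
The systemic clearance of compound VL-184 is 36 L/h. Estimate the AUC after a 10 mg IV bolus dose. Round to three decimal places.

AUC_0→∞ = Dose_iv / CL
        = 10 / 36 = 0.277778 mg/L·h

AUC = 0.278 mg/L·h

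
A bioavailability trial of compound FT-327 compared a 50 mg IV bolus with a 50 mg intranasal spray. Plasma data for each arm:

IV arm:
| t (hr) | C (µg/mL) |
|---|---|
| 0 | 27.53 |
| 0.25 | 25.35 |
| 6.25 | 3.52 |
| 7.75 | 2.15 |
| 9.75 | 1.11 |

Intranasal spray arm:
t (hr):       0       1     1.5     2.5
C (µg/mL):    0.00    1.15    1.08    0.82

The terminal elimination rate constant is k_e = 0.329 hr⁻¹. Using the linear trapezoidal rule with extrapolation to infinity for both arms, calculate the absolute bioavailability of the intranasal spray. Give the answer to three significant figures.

F = 0.0439

Trapezoidal AUC_0→9.75 (IV):
  [0→0.25]: (27.53+25.35)/2 × 0.25 = 6.61
  [0.25→6.25]: (25.35+3.52)/2 × 6 = 86.61
  [6.25→7.75]: (3.52+2.15)/2 × 1.5 = 4.2525
  [7.75→9.75]: (2.15+1.11)/2 × 2 = 3.26
  Sum = 100.7325 µg/mL·hr
IV tail: 1.11/0.329 = 3.374; AUC_iv,0→∞ = 100.7325 + 3.374 = 104.1065 µg/mL·hr
Trapezoidal AUC_0→2.5 (intranasal spray):
  [0→1]: (0.00+1.15)/2 × 1 = 0.575
  [1→1.5]: (1.15+1.08)/2 × 0.5 = 0.5575
  [1.5→2.5]: (1.08+0.82)/2 × 1 = 0.95
  Sum = 2.0825 µg/mL·hr
intranasal spray tail: 0.82/0.329 = 2.492; AUC_ev,0→∞ = 2.0825 + 2.492 = 4.5745 µg/mL·hr
F = (AUC_ev/D_ev)/(AUC_iv/D_iv) = (4.5745/50)/(104.1065/50) = 0.09149/2.08213 = 0.0439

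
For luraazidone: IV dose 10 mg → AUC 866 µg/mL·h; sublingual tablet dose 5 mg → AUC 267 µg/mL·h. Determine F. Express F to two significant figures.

F = (AUC_ev / D_ev) / (AUC_iv / D_iv)
  = (267/5) / (866/10)
  = 53.4 / 86.6 = 0.6166

F = 0.62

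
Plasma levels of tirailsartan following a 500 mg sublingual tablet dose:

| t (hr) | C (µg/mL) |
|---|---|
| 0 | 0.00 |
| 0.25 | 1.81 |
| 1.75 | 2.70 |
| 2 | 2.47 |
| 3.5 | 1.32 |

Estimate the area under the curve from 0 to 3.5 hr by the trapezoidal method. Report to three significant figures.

AUC = 7.10 µg/mL·hr

Trapezoidal AUC_0→3.5:
  [0→0.25]: (0.00+1.81)/2 × 0.25 = 0.22625
  [0.25→1.75]: (1.81+2.70)/2 × 1.5 = 3.3825
  [1.75→2]: (2.70+2.47)/2 × 0.25 = 0.64625
  [2→3.5]: (2.47+1.32)/2 × 1.5 = 2.8425
  Sum = 7.0975 µg/mL·hr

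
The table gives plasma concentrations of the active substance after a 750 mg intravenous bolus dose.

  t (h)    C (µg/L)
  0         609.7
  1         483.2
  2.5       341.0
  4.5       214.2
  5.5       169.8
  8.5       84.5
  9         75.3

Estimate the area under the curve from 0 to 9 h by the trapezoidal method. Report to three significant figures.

AUC = 2330 µg/L·h

Trapezoidal AUC_0→9:
  [0→1]: (609.7+483.2)/2 × 1 = 546.45
  [1→2.5]: (483.2+341.0)/2 × 1.5 = 618.15
  [2.5→4.5]: (341.0+214.2)/2 × 2 = 555.2
  [4.5→5.5]: (214.2+169.8)/2 × 1 = 192.0
  [5.5→8.5]: (169.8+84.5)/2 × 3 = 381.45
  [8.5→9]: (84.5+75.3)/2 × 0.5 = 39.95
  Sum = 2333.2 µg/L·h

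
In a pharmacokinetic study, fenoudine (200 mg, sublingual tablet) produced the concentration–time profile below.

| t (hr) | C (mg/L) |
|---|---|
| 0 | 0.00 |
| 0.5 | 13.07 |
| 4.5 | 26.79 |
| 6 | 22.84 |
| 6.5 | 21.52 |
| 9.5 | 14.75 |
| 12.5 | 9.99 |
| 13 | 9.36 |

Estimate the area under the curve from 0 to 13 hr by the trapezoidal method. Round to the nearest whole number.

Trapezoidal AUC_0→13:
  [0→0.5]: (0.00+13.07)/2 × 0.5 = 3.2675
  [0.5→4.5]: (13.07+26.79)/2 × 4 = 79.72
  [4.5→6]: (26.79+22.84)/2 × 1.5 = 37.2225
  [6→6.5]: (22.84+21.52)/2 × 0.5 = 11.09
  [6.5→9.5]: (21.52+14.75)/2 × 3 = 54.405
  [9.5→12.5]: (14.75+9.99)/2 × 3 = 37.11
  [12.5→13]: (9.99+9.36)/2 × 0.5 = 4.8375
  Sum = 227.6525 mg/L·hr

AUC = 228 mg/L·hr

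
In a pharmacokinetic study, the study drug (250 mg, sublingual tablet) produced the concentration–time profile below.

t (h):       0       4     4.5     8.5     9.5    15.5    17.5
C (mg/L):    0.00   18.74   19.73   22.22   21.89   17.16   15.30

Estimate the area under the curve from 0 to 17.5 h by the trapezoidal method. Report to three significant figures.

AUC = 303 mg/L·h

Trapezoidal AUC_0→17.5:
  [0→4]: (0.00+18.74)/2 × 4 = 37.48
  [4→4.5]: (18.74+19.73)/2 × 0.5 = 9.6175
  [4.5→8.5]: (19.73+22.22)/2 × 4 = 83.9
  [8.5→9.5]: (22.22+21.89)/2 × 1 = 22.055
  [9.5→15.5]: (21.89+17.16)/2 × 6 = 117.15
  [15.5→17.5]: (17.16+15.30)/2 × 2 = 32.46
  Sum = 302.6625 mg/L·h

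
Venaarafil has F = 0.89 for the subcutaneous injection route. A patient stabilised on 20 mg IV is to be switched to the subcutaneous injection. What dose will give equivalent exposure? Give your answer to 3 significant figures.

D_subcutaneous = 22.5 mg

For equal systemic exposure: F × D_ev = D_iv
D_ev = D_iv / F = 20 / 0.89 = 22.4719 mg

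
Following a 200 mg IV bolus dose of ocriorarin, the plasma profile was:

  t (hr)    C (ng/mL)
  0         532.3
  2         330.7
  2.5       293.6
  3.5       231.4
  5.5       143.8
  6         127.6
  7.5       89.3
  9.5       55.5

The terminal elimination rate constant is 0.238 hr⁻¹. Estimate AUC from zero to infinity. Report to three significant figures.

AUC = 2270 ng/mL·hr

Trapezoidal AUC_0→9.5:
  [0→2]: (532.3+330.7)/2 × 2 = 863.0
  [2→2.5]: (330.7+293.6)/2 × 0.5 = 156.075
  [2.5→3.5]: (293.6+231.4)/2 × 1 = 262.5
  [3.5→5.5]: (231.4+143.8)/2 × 2 = 375.2
  [5.5→6]: (143.8+127.6)/2 × 0.5 = 67.85
  [6→7.5]: (127.6+89.3)/2 × 1.5 = 162.675
  [7.5→9.5]: (89.3+55.5)/2 × 2 = 144.8
  Sum = 2032.1 ng/mL·hr
Extrapolated tail: C_last / k_e = 55.5 / 0.238 = 233.193
AUC_0→∞ = 2032.1 + 233.193 = 2265.293 ng/mL·hr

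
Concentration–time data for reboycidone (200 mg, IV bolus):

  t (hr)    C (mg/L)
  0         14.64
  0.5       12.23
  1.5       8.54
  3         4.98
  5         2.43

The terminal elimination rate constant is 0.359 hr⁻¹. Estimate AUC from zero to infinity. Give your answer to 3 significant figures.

AUC = 41.4 mg/L·hr

Trapezoidal AUC_0→5:
  [0→0.5]: (14.64+12.23)/2 × 0.5 = 6.7175
  [0.5→1.5]: (12.23+8.54)/2 × 1 = 10.385
  [1.5→3]: (8.54+4.98)/2 × 1.5 = 10.14
  [3→5]: (4.98+2.43)/2 × 2 = 7.41
  Sum = 34.6525 mg/L·hr
Extrapolated tail: C_last / k_e = 2.43 / 0.359 = 6.769
AUC_0→∞ = 34.6525 + 6.769 = 41.4215 mg/L·hr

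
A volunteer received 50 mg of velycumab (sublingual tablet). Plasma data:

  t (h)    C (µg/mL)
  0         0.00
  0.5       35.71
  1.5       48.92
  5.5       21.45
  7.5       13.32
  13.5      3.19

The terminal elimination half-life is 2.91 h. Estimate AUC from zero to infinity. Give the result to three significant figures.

Trapezoidal AUC_0→13.5:
  [0→0.5]: (0.00+35.71)/2 × 0.5 = 8.9275
  [0.5→1.5]: (35.71+48.92)/2 × 1 = 42.315
  [1.5→5.5]: (48.92+21.45)/2 × 4 = 140.74
  [5.5→7.5]: (21.45+13.32)/2 × 2 = 34.77
  [7.5→13.5]: (13.32+3.19)/2 × 6 = 49.53
  Sum = 276.2825 µg/mL·h
k_e = ln2 / t½ = 0.693147 / 2.91 = 0.2382 h^-1
Extrapolated tail: C_last / k_e = 3.19 / 0.2382 = 13.392
AUC_0→∞ = 276.2825 + 13.392 = 289.6745 µg/mL·h

AUC = 290 µg/mL·h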